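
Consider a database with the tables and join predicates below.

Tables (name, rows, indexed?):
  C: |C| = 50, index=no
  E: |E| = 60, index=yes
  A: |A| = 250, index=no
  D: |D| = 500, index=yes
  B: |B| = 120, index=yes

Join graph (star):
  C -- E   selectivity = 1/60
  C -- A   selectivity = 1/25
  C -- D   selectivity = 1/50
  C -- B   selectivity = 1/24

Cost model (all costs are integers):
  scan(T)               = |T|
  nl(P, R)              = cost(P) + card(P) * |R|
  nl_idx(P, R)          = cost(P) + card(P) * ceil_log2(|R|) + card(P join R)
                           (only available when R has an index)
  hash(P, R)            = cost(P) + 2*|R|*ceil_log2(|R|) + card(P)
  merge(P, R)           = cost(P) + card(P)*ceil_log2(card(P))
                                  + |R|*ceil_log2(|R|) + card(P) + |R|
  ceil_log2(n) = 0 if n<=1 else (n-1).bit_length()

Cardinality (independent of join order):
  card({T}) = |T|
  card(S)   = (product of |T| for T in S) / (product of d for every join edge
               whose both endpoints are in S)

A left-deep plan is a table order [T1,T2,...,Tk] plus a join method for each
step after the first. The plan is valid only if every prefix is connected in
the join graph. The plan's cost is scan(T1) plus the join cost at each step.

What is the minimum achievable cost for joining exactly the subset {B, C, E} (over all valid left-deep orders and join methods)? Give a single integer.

Selinger DP over subsets of {B,C,E}:
  {C}: scan cost=50, card=50
  {E}: scan cost=60, card=60
  {B}: scan cost=120, card=120
  {CE}: card=50; try (E,nl_idx)→400, (C,hash)→720, (E,hash)→820, (E,merge)→820, (C,merge)→830, (E,nl)→3050 …(+1); best=400 via (E,nl_idx)
  {BC}: card=250; try (B,nl_idx)→650, (C,hash)→840, (B,merge)→1360, (C,merge)→1430, (B,hash)→1780, (B,nl)→6050 …(+1); best=650 via (B,nl_idx)
  {BCE}: card=250; try (B,nl_idx)→1000, (E,hash)→1620, (B,merge)→1710, (B,hash)→2130, (E,nl_idx)→2400, (E,merge)→3320 …(+2); best=1000 via (B,nl_idx)

1000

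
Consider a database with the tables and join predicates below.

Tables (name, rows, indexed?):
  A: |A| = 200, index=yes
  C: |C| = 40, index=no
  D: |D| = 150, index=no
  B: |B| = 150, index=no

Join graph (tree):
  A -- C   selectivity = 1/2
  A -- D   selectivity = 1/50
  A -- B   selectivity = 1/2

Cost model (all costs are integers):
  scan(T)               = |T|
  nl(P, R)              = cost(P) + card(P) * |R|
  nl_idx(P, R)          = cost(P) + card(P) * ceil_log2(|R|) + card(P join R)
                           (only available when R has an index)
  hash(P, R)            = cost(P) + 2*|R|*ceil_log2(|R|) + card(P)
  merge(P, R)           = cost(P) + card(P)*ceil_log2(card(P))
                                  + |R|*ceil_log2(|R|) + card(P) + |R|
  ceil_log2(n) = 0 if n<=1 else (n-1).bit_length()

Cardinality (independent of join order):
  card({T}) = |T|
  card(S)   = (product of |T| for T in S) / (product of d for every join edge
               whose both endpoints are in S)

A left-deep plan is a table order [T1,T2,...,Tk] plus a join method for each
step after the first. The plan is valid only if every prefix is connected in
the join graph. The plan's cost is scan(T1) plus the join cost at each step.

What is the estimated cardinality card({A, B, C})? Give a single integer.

300000

Tables in S: A(200), B(150), C(40)
Edges inside S: A-C(d=2), A-B(d=2)
numerator = 200 * 150 * 40 = 1200000
denominator = 2 * 2 = 4
card(S) = 1200000 / 4 = 300000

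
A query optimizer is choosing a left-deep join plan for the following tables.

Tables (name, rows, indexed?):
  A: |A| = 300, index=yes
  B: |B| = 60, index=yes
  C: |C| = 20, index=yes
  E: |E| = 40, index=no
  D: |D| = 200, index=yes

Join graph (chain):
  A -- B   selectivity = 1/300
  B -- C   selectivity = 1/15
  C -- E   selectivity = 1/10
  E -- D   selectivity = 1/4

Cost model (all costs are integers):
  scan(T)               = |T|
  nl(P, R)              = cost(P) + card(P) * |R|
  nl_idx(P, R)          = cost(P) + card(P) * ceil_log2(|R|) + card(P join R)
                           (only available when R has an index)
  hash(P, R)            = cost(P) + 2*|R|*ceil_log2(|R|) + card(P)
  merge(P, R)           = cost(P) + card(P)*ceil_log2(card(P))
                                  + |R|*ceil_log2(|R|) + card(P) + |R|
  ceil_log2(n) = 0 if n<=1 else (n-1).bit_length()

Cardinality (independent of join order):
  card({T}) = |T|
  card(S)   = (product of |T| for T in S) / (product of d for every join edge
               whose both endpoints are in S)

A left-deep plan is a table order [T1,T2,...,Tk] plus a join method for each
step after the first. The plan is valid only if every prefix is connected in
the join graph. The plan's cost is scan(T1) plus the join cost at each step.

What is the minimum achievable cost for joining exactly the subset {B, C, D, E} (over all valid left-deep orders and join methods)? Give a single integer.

Selinger DP over subsets of {B,C,D,E}:
  {B}: scan cost=60, card=60
  {C}: scan cost=20, card=20
  {E}: scan cost=40, card=40
  {D}: scan cost=200, card=200
  {BC}: card=80; try (B,nl_idx)→220, (C,hash)→320, (C,nl_idx)→440, (B,merge)→560, (C,merge)→600, (B,hash)→760 …(+2); best=220 via (B,nl_idx)
  {CE}: card=80; try (C,hash)→280, (C,nl_idx)→320, (E,merge)→420, (C,merge)→440, (E,hash)→520, (E,nl)→820 …(+1); best=280 via (C,hash)
  {DE}: card=2000; try (E,hash)→880, (D,merge)→2120, (E,merge)→2280, (D,nl_idx)→2360, (D,hash)→3280, (D,nl)→8040 …(+1); best=880 via (E,hash)
  {BCE}: card=320; try (E,hash)→780, (B,hash)→1080, (B,nl_idx)→1080, (E,merge)→1140, (B,merge)→1340, (E,nl)→3420 …(+1); best=780 via (E,hash)
  {CDE}: card=4000; try (D,merge)→2720, (C,hash)→3080, (D,hash)→3560, (D,nl_idx)→4920, (C,nl_idx)→14880, (D,nl)→16280 …(+2); best=2720 via (D,merge)
  {BCDE}: card=16000; try (D,hash)→4300, (D,merge)→5780, (B,hash)→7440, (D,nl_idx)→19340, (B,nl_idx)→42720, (B,merge)→55140 …(+2); best=4300 via (D,hash)

4300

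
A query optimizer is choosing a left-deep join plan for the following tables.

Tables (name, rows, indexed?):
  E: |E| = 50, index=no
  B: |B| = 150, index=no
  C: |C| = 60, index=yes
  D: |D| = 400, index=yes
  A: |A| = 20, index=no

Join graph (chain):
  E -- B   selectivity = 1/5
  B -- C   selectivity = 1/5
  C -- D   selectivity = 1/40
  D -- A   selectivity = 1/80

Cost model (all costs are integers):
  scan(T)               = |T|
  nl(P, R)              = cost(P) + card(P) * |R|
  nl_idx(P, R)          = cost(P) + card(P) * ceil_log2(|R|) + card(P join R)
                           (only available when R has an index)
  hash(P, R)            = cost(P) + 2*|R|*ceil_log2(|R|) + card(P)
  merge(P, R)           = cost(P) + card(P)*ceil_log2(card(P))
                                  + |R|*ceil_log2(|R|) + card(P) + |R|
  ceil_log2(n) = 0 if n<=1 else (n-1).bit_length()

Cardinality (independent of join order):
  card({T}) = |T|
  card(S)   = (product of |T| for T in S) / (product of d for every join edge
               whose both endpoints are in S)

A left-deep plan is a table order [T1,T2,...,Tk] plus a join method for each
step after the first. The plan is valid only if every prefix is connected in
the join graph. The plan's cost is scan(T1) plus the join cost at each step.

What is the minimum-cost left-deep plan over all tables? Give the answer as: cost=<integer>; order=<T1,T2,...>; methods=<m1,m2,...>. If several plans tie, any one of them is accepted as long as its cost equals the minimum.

cost=8700; order=A,D,C,B,E; methods=nl_idx,nl_idx,hash,hash

Selinger DP (subsets sized 1..n):
  {E}: scan cost=50, card=50
  {B}: scan cost=150, card=150
  {C}: scan cost=60, card=60
  {D}: scan cost=400, card=400
  {A}: scan cost=20, card=20
  {BE}: card=1500; try (E,hash)→900, (B,merge)→1750, (E,merge)→1850, (B,hash)→2500, (B,nl)→7550, (E,nl)→7650; best=900 via (E,hash)
  {BC}: card=1800; try (C,hash)→1020, (B,merge)→1830, (C,merge)→1920, (B,hash)→2520, (C,nl_idx)→2850, (B,nl)→9060 …(+1); best=1020 via (C,hash)
  {CD}: card=600; try (D,nl_idx)→1200, (C,hash)→1520, (C,nl_idx)→3400, (D,merge)→4480, (C,merge)→4820, (D,hash)→7320 …(+2); best=1200 via (D,nl_idx)
  {AD}: card=100; try (D,nl_idx)→300, (A,hash)→1000, (D,merge)→4140, (A,merge)→4520, (D,hash)→7240, (D,nl)→8020 …(+1); best=300 via (D,nl_idx)
  {BCE}: card=18000; try (C,hash)→3120, (E,hash)→3420, (C,merge)→19320, (E,merge)→22970, (C,nl_idx)→27900, (C,nl)→90900 …(+1); best=3120 via (C,hash)
  {BCD}: card=18000; try (B,hash)→4200, (B,merge)→9150, (D,hash)→10020, (D,merge)→26620, (D,nl_idx)→35220, (B,nl)→91200 …(+1); best=4200 via (B,hash)
  {ACD}: card=150; try (C,nl_idx)→1050, (C,hash)→1120, (C,merge)→1520, (A,hash)→2000, (C,nl)→6300, (A,merge)→7920 …(+1); best=1050 via (C,nl_idx)
  {BCDE}: card=180000; try (E,hash)→22800, (D,hash)→28320, (E,merge)→292550, (D,merge)→295120, (D,nl_idx)→345120, (E,nl)→904200 …(+1); best=22800 via (E,hash)
  {ABCD}: card=4500; try (B,hash)→3600, (B,merge)→3750, (A,hash)→22400, (B,nl)→23550, (A,merge)→292320, (A,nl)→364200; best=3600 via (B,hash)
  {ABCDE}: card=45000; try (E,hash)→8700, (E,merge)→66950, (A,hash)→203000, (E,nl)→228600, (A,merge)→3442920, (A,nl)→3622800; best=8700 via (E,hash)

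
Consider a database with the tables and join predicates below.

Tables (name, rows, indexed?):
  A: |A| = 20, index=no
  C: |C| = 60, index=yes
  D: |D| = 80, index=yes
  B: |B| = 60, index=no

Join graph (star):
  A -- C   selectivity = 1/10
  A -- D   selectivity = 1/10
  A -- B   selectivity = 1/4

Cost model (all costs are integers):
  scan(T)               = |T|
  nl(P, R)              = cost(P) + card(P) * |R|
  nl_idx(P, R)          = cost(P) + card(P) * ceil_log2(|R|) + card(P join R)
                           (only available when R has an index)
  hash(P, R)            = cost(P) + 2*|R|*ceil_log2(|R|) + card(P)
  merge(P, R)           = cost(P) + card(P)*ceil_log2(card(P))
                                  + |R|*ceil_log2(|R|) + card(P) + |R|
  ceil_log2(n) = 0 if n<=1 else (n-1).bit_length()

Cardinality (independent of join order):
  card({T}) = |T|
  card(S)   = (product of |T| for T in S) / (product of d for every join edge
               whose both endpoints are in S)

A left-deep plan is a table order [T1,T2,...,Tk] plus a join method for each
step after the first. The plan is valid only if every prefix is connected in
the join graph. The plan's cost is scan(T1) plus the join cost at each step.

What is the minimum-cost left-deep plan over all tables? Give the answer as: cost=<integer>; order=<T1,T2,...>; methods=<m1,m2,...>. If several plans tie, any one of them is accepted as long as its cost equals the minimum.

Selinger DP (subsets sized 1..n):
  {A}: scan cost=20, card=20
  {C}: scan cost=60, card=60
  {D}: scan cost=80, card=80
  {B}: scan cost=60, card=60
  {AC}: card=120; try (C,nl_idx)→260, (A,hash)→320, (C,merge)→560, (A,merge)→600, (C,hash)→760, (C,nl)→1220 …(+1); best=260 via (C,nl_idx)
  {AD}: card=160; try (D,nl_idx)→320, (A,hash)→360, (D,merge)→780, (A,merge)→840, (D,hash)→1160, (D,nl)→1620 …(+1); best=320 via (D,nl_idx)
  {AB}: card=300; try (A,hash)→320, (B,merge)→560, (A,merge)→600, (B,hash)→760, (B,nl)→1220, (A,nl)→1260; best=320 via (A,hash)
  {ACD}: card=960; try (C,hash)→1200, (D,hash)→1500, (D,merge)→1860, (D,nl_idx)→2060, (C,merge)→2180, (C,nl_idx)→2240 …(+2); best=1200 via (C,hash)
  {ABC}: card=1800; try (B,hash)→1100, (C,hash)→1340, (B,merge)→1640, (C,merge)→3740, (C,nl_idx)→3920, (B,nl)→7460 …(+1); best=1100 via (B,hash)
  {ABD}: card=2400; try (B,hash)→1200, (D,hash)→1740, (B,merge)→2180, (D,merge)→3960, (D,nl_idx)→4820, (B,nl)→9920 …(+1); best=1200 via (B,hash)
  {ABCD}: card=14400; try (B,hash)→2880, (D,hash)→4020, (C,hash)→4320, (B,merge)→12180, (D,merge)→23340, (D,nl_idx)→28100 …(+5); best=2880 via (B,hash)

cost=2880; order=A,D,C,B; methods=nl_idx,hash,hash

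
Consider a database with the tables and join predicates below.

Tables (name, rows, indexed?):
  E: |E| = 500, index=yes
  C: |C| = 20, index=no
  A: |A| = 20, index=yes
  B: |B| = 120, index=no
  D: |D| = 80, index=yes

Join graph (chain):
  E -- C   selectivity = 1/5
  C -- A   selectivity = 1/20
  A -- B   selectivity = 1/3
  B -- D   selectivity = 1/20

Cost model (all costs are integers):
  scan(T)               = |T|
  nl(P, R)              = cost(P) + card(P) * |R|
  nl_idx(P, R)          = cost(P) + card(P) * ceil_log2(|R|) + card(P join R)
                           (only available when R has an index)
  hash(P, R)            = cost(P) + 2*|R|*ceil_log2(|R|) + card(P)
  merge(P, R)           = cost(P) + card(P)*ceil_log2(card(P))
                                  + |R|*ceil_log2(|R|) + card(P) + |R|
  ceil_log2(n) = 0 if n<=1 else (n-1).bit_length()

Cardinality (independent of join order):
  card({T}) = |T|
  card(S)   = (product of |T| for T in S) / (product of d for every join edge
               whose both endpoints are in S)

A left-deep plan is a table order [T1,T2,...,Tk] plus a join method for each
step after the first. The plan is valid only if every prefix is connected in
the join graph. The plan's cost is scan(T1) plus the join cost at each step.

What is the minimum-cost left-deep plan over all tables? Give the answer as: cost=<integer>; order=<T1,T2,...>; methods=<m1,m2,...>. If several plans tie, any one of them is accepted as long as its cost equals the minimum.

cost=15340; order=C,A,B,D,E; methods=nl_idx,merge,hash,hash

Selinger DP (subsets sized 1..n):
  {E}: scan cost=500, card=500
  {C}: scan cost=20, card=20
  {A}: scan cost=20, card=20
  {B}: scan cost=120, card=120
  {D}: scan cost=80, card=80
  {CE}: card=2000; try (C,hash)→1200, (E,nl_idx)→2200, (E,merge)→5140, (C,merge)→5620, (E,hash)→9040, (E,nl)→10020 …(+1); best=1200 via (C,hash)
  {AC}: card=20; try (A,nl_idx)→140, (C,hash)→240, (A,hash)→240, (C,merge)→260, (A,merge)→260, (C,nl)→420 …(+1); best=140 via (A,nl_idx)
  {AB}: card=800; try (A,hash)→440, (B,merge)→1100, (A,merge)→1200, (A,nl_idx)→1520, (B,hash)→1720, (B,nl)→2420 …(+1); best=440 via (A,hash)
  {BD}: card=480; try (D,hash)→1360, (D,nl_idx)→1440, (B,merge)→1680, (D,merge)→1720, (B,hash)→1840, (B,nl)→9680 …(+1); best=1360 via (D,hash)
  {ACE}: card=2000; try (E,nl_idx)→2320, (A,hash)→3400, (E,merge)→5260, (E,hash)→9160, (E,nl)→10140, (A,nl_idx)→13200 …(+2); best=2320 via (E,nl_idx)
  {ABC}: card=800; try (B,merge)→1220, (C,hash)→1440, (B,hash)→1840, (B,nl)→2540, (C,merge)→9360, (C,nl)→16440; best=1220 via (B,merge)
  {ABD}: card=3200; try (A,hash)→2040, (D,hash)→2360, (A,merge)→6280, (A,nl_idx)→6960, (D,nl_idx)→9240, (D,merge)→9880 …(+2); best=2040 via (A,hash)
  {ABCE}: card=80000; try (B,hash)→6000, (E,hash)→11020, (E,merge)→15020, (B,merge)→27280, (E,nl_idx)→88420, (B,nl)→242320 …(+1); best=6000 via (B,hash)
  {ABCD}: card=3200; try (D,hash)→3140, (C,hash)→5440, (D,nl_idx)→10020, (D,merge)→10660, (C,merge)→43760, (D,nl)→65220 …(+1); best=3140 via (D,hash)
  {ABCDE}: card=320000; try (E,hash)→15340, (E,merge)→49740, (D,hash)→87120, (E,nl_idx)→351940, (D,nl_idx)→886000, (D,merge)→1446640 …(+2); best=15340 via (E,hash)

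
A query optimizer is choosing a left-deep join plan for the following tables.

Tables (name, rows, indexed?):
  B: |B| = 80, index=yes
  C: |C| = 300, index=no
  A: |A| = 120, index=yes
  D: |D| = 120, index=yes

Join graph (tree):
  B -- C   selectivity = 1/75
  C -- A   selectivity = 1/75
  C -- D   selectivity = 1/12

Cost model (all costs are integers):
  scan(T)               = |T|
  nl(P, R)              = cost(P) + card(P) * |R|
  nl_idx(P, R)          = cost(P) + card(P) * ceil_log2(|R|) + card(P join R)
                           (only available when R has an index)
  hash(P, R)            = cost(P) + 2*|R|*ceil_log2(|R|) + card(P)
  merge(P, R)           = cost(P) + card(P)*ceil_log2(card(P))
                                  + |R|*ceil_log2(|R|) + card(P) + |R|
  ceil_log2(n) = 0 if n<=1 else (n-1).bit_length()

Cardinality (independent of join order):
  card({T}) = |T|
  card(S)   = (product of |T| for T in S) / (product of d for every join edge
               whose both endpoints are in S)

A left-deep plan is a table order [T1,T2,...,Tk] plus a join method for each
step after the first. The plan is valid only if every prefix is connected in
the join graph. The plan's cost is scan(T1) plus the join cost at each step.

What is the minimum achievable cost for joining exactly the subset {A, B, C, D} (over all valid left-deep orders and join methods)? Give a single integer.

5912

Selinger DP over subsets of {A,B,C,D}:
  {B}: scan cost=80, card=80
  {C}: scan cost=300, card=300
  {A}: scan cost=120, card=120
  {D}: scan cost=120, card=120
  {BC}: card=320; try (B,hash)→1720, (B,nl_idx)→2720, (C,merge)→3720, (B,merge)→3940, (C,hash)→5560, (C,nl)→24080 …(+1); best=1720 via (B,hash)
  {AC}: card=480; try (A,hash)→2280, (A,nl_idx)→2880, (C,merge)→4080, (A,merge)→4260, (C,hash)→5640, (C,nl)→36120 …(+1); best=2280 via (A,hash)
  {CD}: card=3000; try (D,hash)→2280, (C,merge)→4080, (D,merge)→4260, (D,nl_idx)→5400, (C,hash)→5640, (C,nl)→36120 …(+1); best=2280 via (D,hash)
  {ABC}: card=512; try (A,hash)→3720, (B,hash)→3880, (A,nl_idx)→4472, (A,merge)→5880, (B,nl_idx)→6152, (B,merge)→7720 …(+2); best=3720 via (A,hash)
  {BCD}: card=3200; try (D,hash)→3720, (D,merge)→5880, (B,hash)→6400, (D,nl_idx)→7160, (B,nl_idx)→26480, (D,nl)→40120 …(+2); best=3720 via (D,hash)
  {ACD}: card=4800; try (D,hash)→4440, (A,hash)→6960, (D,merge)→8040, (D,nl_idx)→10440, (A,nl_idx)→28080, (A,merge)→42240 …(+2); best=4440 via (D,hash)
  {ABCD}: card=5120; try (D,hash)→5912, (A,hash)→8600, (D,merge)→9800, (B,hash)→10360, (D,nl_idx)→12424, (A,nl_idx)→31240 …(+6); best=5912 via (D,hash)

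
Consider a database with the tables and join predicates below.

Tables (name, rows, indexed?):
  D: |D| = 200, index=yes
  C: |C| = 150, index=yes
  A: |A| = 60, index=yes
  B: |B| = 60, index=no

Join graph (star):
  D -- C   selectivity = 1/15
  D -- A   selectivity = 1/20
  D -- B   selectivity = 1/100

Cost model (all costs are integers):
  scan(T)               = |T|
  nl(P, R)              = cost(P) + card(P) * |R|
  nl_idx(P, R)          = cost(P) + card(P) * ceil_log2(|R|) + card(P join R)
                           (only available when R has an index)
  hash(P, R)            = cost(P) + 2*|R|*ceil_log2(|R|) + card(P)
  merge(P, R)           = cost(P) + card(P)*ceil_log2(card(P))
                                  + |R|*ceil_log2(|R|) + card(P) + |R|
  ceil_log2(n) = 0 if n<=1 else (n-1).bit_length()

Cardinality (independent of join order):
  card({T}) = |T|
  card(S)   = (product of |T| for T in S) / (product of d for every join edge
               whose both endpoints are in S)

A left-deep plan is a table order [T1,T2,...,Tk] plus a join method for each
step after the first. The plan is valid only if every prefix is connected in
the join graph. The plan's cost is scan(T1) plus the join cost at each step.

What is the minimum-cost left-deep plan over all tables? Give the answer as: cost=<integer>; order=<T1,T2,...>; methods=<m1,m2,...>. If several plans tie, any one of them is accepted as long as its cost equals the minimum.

Selinger DP (subsets sized 1..n):
  {D}: scan cost=200, card=200
  {C}: scan cost=150, card=150
  {A}: scan cost=60, card=60
  {B}: scan cost=60, card=60
  {CD}: card=2000; try (C,hash)→2800, (D,merge)→3300, (D,nl_idx)→3350, (C,merge)→3350, (D,hash)→3500, (C,nl_idx)→3800 …(+2); best=2800 via (C,hash)
  {AD}: card=600; try (A,hash)→1120, (D,nl_idx)→1140, (A,nl_idx)→2000, (D,merge)→2280, (A,merge)→2420, (D,hash)→3320 …(+2); best=1120 via (A,hash)
  {BD}: card=120; try (D,nl_idx)→660, (B,hash)→1120, (D,merge)→2280, (B,merge)→2420, (D,hash)→3320, (D,nl)→12060 …(+1); best=660 via (D,nl_idx)
  {ACD}: card=6000; try (C,hash)→4120, (A,hash)→5520, (C,merge)→9070, (C,nl_idx)→11920, (A,nl_idx)→20800, (A,merge)→27220 …(+2); best=4120 via (C,hash)
  {BCD}: card=1200; try (C,nl_idx)→2820, (C,merge)→2970, (C,hash)→3180, (B,hash)→5520, (C,nl)→18660, (B,merge)→27220 …(+1); best=2820 via (C,nl_idx)
  {ABD}: card=360; try (A,hash)→1500, (A,nl_idx)→1740, (A,merge)→2040, (B,hash)→2440, (A,nl)→7860, (B,merge)→8140 …(+1); best=1500 via (A,hash)
  {ABCD}: card=3600; try (C,hash)→4260, (A,hash)→4740, (C,merge)→6450, (C,nl_idx)→7980, (B,hash)→10840, (A,nl_idx)→13620 …(+5); best=4260 via (C,hash)

cost=4260; order=B,D,A,C; methods=nl_idx,hash,hash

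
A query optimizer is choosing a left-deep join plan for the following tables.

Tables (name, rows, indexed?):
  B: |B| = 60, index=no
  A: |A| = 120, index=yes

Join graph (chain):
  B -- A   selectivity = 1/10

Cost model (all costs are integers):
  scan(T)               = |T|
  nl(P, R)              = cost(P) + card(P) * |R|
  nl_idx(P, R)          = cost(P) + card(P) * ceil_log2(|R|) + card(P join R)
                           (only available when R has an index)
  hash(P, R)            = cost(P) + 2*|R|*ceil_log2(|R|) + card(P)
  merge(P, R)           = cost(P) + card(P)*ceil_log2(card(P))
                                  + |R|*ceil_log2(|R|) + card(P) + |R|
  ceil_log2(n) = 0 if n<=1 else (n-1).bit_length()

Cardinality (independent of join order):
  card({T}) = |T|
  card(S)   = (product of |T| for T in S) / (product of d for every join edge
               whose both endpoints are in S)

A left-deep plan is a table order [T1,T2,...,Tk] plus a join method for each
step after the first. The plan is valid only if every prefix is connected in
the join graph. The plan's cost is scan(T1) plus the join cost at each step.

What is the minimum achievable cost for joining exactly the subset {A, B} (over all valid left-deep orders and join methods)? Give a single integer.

960

Selinger DP over subsets of {A,B}:
  {B}: scan cost=60, card=60
  {A}: scan cost=120, card=120
  {AB}: card=720; try (B,hash)→960, (A,nl_idx)→1200, (A,merge)→1440, (B,merge)→1500, (A,hash)→1800, (A,nl)→7260 …(+1); best=960 via (B,hash)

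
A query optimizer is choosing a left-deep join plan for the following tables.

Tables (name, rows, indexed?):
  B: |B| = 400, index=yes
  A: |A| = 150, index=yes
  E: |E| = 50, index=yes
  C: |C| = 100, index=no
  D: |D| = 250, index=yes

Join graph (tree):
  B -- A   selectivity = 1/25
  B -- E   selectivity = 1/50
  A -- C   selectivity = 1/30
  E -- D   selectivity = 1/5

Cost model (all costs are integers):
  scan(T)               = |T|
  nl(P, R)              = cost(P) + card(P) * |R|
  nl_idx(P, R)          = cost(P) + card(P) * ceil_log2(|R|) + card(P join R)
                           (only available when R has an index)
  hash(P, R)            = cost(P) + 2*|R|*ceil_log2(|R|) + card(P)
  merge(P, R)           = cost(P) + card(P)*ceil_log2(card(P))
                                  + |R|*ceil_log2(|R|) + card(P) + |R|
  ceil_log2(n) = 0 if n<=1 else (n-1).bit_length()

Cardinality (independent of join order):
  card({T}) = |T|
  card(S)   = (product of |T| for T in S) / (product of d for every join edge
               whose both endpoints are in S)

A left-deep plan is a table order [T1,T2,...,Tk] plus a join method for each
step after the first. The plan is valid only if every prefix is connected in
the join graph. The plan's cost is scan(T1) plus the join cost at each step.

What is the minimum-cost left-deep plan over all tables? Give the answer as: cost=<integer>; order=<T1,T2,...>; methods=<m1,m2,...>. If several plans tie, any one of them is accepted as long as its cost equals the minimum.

Selinger DP (subsets sized 1..n):
  {B}: scan cost=400, card=400
  {A}: scan cost=150, card=150
  {E}: scan cost=50, card=50
  {C}: scan cost=100, card=100
  {D}: scan cost=250, card=250
  {AB}: card=2400; try (A,hash)→3200, (B,nl_idx)→3900, (B,merge)→5500, (A,merge)→5750, (A,nl_idx)→6000, (B,hash)→7500 …(+2); best=3200 via (A,hash)
  {BE}: card=400; try (B,nl_idx)→900, (E,hash)→1400, (E,nl_idx)→3200, (B,merge)→4400, (E,merge)→4750, (B,hash)→7300 …(+2); best=900 via (B,nl_idx)
  {AC}: card=500; try (A,nl_idx)→1400, (C,hash)→1700, (A,merge)→2250, (C,merge)→2300, (A,hash)→2600, (A,nl)→15100 …(+1); best=1400 via (A,nl_idx)
  {DE}: card=2500; try (E,hash)→1100, (D,merge)→2650, (E,merge)→2850, (D,nl_idx)→2950, (D,hash)→4100, (E,nl_idx)→4250 …(+2); best=1100 via (E,hash)
  {ABE}: card=2400; try (A,hash)→3700, (E,hash)→6200, (A,merge)→6250, (A,nl_idx)→6500, (E,nl_idx)→20000, (E,merge)→34750 …(+2); best=3700 via (A,hash)
  {ABC}: card=8000; try (C,hash)→7000, (B,hash)→9100, (B,merge)→10400, (B,nl_idx)→13900, (C,merge)→35200, (B,nl)→201400 …(+1); best=7000 via (C,hash)
  {BDE}: card=20000; try (D,hash)→5300, (D,merge)→7150, (B,hash)→10800, (D,nl_idx)→24100, (B,merge)→37600, (B,nl_idx)→43600 …(+2); best=5300 via (D,hash)
  {ABCE}: card=8000; try (C,hash)→7500, (E,hash)→15600, (C,merge)→35700, (E,nl_idx)→63000, (E,merge)→119350, (C,nl)→243700 …(+1); best=7500 via (C,hash)
  {ABDE}: card=120000; try (D,hash)→10100, (A,hash)→27700, (D,merge)→37150, (D,nl_idx)→142900, (A,nl_idx)→285300, (A,merge)→326650 …(+2); best=10100 via (D,hash)
  {ABCDE}: card=400000; try (D,hash)→19500, (D,merge)→121750, (C,hash)→131500, (D,nl_idx)→471500, (D,nl)→2007500, (C,merge)→2170900 …(+1); best=19500 via (D,hash)

cost=19500; order=E,B,A,C,D; methods=nl_idx,hash,hash,hash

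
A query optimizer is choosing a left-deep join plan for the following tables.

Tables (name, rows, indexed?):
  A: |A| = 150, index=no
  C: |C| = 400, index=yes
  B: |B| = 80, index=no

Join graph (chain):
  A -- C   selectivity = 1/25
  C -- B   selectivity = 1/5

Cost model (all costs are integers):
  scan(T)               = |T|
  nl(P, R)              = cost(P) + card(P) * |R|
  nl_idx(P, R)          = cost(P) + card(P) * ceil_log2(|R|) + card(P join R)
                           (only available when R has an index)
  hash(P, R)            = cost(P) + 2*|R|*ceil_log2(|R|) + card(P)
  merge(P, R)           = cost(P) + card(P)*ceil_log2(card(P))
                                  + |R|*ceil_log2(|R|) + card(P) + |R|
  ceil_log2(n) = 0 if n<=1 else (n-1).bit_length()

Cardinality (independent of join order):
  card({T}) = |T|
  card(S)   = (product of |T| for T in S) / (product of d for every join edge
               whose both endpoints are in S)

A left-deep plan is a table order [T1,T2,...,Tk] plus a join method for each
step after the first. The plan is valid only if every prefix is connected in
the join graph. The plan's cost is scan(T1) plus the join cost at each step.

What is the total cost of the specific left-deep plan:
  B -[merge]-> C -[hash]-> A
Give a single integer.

13520

step 1: scan B: cost=80, card=80
step 2: join C via merge
    card(P join C) = 80*400/(5) = 6400
    cost = 80 + 80*7 + 400*9 + 80 + 400 = 4720
step 3: join A via hash
    card(P join A) = 6400*150/(25) = 38400
    cost = 4720 + 2*150*8 + 6400 = 13520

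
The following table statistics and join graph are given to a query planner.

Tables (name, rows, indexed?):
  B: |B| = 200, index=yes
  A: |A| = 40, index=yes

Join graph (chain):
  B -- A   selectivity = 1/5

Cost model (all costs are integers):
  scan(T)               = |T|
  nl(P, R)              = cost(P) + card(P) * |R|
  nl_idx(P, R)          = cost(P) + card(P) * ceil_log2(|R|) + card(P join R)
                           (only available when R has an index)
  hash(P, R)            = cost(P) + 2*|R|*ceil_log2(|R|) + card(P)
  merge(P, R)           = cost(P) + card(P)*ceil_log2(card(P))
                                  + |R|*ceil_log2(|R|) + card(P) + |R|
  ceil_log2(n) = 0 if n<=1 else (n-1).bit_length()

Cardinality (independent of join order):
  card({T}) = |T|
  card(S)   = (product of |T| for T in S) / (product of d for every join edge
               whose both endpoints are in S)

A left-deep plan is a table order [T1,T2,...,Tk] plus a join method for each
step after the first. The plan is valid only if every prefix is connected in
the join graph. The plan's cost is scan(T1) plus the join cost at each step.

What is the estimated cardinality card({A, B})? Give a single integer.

1600

Tables in S: A(40), B(200)
Edges inside S: B-A(d=5)
numerator = 40 * 200 = 8000
denominator = 5 = 5
card(S) = 8000 / 5 = 1600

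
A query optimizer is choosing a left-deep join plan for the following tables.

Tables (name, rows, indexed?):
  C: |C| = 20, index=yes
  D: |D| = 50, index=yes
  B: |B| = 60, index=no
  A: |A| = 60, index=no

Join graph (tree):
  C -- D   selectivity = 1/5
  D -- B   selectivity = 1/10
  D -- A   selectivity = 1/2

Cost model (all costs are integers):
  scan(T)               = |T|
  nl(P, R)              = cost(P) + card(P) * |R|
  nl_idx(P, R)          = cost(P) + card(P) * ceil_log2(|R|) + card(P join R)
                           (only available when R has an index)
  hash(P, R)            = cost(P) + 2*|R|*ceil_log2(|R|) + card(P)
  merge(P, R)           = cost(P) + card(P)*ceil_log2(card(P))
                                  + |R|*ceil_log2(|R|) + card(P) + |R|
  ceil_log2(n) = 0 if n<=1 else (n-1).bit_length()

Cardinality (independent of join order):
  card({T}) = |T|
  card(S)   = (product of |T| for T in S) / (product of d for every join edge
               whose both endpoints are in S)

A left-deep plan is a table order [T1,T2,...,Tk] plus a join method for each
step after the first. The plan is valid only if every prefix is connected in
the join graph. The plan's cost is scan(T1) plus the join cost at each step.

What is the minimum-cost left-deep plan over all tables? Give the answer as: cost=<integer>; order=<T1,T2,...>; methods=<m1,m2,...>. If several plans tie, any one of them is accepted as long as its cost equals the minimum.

Selinger DP (subsets sized 1..n):
  {C}: scan cost=20, card=20
  {D}: scan cost=50, card=50
  {B}: scan cost=60, card=60
  {A}: scan cost=60, card=60
  {CD}: card=200; try (C,hash)→300, (D,nl_idx)→340, (D,merge)→490, (C,nl_idx)→500, (C,merge)→520, (D,hash)→640 …(+2); best=300 via (C,hash)
  {BD}: card=300; try (D,hash)→720, (D,nl_idx)→720, (B,hash)→820, (B,merge)→820, (D,merge)→830, (B,nl)→3050 …(+1); best=720 via (D,hash)
  {AD}: card=1500; try (D,hash)→720, (A,hash)→820, (A,merge)→820, (D,merge)→830, (D,nl_idx)→1920, (A,nl)→3050 …(+1); best=720 via (D,hash)
  {BCD}: card=1200; try (C,hash)→1220, (B,hash)→1220, (B,merge)→2520, (C,nl_idx)→3420, (C,merge)→3840, (C,nl)→6720 …(+1); best=1220 via (C,hash)
  {ACD}: card=6000; try (A,hash)→1220, (C,hash)→2420, (A,merge)→2520, (A,nl)→12300, (C,nl_idx)→14220, (C,merge)→18840 …(+1); best=1220 via (A,hash)
  {ABD}: card=9000; try (A,hash)→1740, (B,hash)→2940, (A,merge)→4140, (A,nl)→18720, (B,merge)→19140, (B,nl)→90720; best=1740 via (A,hash)
  {ABCD}: card=36000; try (A,hash)→3140, (B,hash)→7940, (C,hash)→10940, (A,merge)→16040, (A,nl)→73220, (C,nl_idx)→82740 …(+4); best=3140 via (A,hash)

cost=3140; order=B,D,C,A; methods=hash,hash,hash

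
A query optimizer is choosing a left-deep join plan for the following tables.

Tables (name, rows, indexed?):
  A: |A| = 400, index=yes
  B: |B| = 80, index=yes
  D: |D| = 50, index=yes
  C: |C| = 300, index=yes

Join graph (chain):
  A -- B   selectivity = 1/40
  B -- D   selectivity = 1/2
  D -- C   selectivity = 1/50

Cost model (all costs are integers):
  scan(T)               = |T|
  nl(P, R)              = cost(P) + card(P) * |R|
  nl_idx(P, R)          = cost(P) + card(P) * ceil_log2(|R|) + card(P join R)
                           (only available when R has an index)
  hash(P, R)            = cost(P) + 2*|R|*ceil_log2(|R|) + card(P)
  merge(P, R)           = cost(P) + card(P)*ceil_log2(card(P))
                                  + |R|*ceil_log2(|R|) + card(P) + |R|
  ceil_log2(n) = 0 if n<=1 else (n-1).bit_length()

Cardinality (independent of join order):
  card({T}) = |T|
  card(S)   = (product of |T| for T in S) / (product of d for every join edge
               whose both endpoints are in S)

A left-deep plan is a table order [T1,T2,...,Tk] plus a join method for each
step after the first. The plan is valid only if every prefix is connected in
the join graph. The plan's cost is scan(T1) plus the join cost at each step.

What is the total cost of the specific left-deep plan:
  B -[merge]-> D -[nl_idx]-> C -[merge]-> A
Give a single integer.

step 1: scan B: cost=80, card=80
step 2: join D via merge
    card(P join D) = 80*50/(2) = 2000
    cost = 80 + 80*7 + 50*6 + 80 + 50 = 1070
step 3: join C via nl_idx
    card(P join C) = 2000*300/(50) = 12000
    cost = 1070 + 2000*9 + 12000 = 31070
step 4: join A via merge
    card(P join A) = 12000*400/(40) = 120000
    cost = 31070 + 12000*14 + 400*9 + 12000 + 400 = 215070

215070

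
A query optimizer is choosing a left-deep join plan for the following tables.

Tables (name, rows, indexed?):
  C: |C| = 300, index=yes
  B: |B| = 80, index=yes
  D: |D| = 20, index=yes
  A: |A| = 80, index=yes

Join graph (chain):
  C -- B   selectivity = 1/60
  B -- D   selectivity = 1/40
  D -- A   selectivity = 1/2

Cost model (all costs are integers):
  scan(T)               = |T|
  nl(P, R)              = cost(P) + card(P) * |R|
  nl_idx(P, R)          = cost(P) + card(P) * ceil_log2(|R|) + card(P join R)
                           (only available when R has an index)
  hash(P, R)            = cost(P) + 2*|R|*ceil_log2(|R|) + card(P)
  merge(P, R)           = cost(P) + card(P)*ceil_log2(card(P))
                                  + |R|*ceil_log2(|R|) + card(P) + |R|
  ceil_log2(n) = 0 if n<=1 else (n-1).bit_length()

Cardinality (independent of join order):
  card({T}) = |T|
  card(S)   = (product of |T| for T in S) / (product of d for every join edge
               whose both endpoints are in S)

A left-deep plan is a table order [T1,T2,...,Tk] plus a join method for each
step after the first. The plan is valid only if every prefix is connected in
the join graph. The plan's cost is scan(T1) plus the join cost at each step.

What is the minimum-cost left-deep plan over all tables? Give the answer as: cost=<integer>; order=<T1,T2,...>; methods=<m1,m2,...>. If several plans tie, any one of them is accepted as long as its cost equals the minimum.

Selinger DP (subsets sized 1..n):
  {C}: scan cost=300, card=300
  {B}: scan cost=80, card=80
  {D}: scan cost=20, card=20
  {A}: scan cost=80, card=80
  {BC}: card=400; try (C,nl_idx)→1200, (B,hash)→1720, (B,nl_idx)→2800, (C,merge)→3720, (B,merge)→3940, (C,hash)→5560 …(+2); best=1200 via (C,nl_idx)
  {BD}: card=40; try (B,nl_idx)→200, (D,hash)→360, (D,nl_idx)→520, (B,merge)→780, (D,merge)→840, (B,hash)→1160 …(+2); best=200 via (B,nl_idx)
  {AD}: card=800; try (D,hash)→360, (A,merge)→780, (D,merge)→840, (A,nl_idx)→960, (A,hash)→1160, (D,nl_idx)→1280 …(+2); best=360 via (D,hash)
  {BCD}: card=200; try (C,nl_idx)→760, (D,hash)→1800, (D,nl_idx)→3400, (C,merge)→3480, (D,merge)→5320, (C,hash)→5640 …(+2); best=760 via (C,nl_idx)
  {ABD}: card=1600; try (A,merge)→1120, (A,hash)→1360, (A,nl_idx)→2080, (B,hash)→2280, (A,nl)→3400, (B,nl_idx)→7560 …(+2); best=1120 via (A,merge)
  {ABCD}: card=8000; try (A,hash)→2080, (A,merge)→3200, (C,hash)→8120, (A,nl_idx)→10160, (A,nl)→16760, (C,merge)→23320 …(+2); best=2080 via (A,hash)

cost=2080; order=D,B,C,A; methods=nl_idx,nl_idx,hash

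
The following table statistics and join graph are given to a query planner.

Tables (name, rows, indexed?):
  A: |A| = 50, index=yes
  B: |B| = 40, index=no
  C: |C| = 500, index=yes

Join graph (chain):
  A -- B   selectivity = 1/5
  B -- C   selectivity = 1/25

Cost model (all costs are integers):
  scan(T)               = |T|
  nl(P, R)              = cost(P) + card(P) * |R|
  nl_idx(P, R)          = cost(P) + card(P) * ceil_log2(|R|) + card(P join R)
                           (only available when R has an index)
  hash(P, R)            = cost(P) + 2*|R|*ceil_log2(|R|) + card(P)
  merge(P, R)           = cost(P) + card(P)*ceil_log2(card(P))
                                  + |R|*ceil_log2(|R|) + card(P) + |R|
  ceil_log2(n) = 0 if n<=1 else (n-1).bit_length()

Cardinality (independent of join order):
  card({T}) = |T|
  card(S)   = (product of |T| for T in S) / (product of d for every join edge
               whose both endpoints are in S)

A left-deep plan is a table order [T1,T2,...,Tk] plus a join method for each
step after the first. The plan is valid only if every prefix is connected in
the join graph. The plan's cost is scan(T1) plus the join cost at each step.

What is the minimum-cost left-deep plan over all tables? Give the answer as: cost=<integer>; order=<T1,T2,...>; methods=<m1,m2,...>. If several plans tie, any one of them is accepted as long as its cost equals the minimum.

cost=2600; order=B,C,A; methods=nl_idx,hash

Selinger DP (subsets sized 1..n):
  {A}: scan cost=50, card=50
  {B}: scan cost=40, card=40
  {C}: scan cost=500, card=500
  {AB}: card=400; try (B,hash)→580, (A,merge)→670, (B,merge)→680, (A,hash)→680, (A,nl_idx)→680, (A,nl)→2040 …(+1); best=580 via (B,hash)
  {BC}: card=800; try (C,nl_idx)→1200, (B,hash)→1480, (C,merge)→5320, (B,merge)→5780, (C,hash)→9080, (C,nl)→20040 …(+1); best=1200 via (C,nl_idx)
  {ABC}: card=8000; try (A,hash)→2600, (C,merge)→9580, (C,hash)→9980, (A,merge)→10350, (C,nl_idx)→12180, (A,nl_idx)→14000 …(+2); best=2600 via (A,hash)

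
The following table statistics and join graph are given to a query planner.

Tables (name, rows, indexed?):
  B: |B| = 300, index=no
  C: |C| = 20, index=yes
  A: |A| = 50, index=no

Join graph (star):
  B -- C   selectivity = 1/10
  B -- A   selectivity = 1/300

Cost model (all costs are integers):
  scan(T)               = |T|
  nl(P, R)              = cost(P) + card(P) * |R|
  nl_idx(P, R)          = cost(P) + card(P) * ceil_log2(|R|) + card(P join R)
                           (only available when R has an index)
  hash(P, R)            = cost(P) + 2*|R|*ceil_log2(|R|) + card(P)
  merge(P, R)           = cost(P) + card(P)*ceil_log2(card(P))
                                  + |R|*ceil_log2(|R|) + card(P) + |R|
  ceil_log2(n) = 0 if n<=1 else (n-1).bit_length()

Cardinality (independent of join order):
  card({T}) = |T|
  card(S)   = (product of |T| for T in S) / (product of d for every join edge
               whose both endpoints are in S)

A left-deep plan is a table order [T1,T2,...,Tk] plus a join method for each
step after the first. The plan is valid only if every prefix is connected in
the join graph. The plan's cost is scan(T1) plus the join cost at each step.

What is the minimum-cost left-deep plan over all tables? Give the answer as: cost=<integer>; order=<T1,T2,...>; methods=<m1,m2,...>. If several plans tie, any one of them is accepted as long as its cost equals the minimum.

cost=1450; order=B,A,C; methods=hash,hash

Selinger DP (subsets sized 1..n):
  {B}: scan cost=300, card=300
  {C}: scan cost=20, card=20
  {A}: scan cost=50, card=50
  {BC}: card=600; try (C,hash)→800, (C,nl_idx)→2400, (B,merge)→3140, (C,merge)→3420, (B,hash)→5440, (B,nl)→6020 …(+1); best=800 via (C,hash)
  {AB}: card=50; try (A,hash)→1200, (B,merge)→3400, (A,merge)→3650, (B,hash)→5500, (B,nl)→15050, (A,nl)→15300; best=1200 via (A,hash)
  {ABC}: card=100; try (C,hash)→1450, (C,nl_idx)→1550, (C,merge)→1670, (A,hash)→2000, (C,nl)→2200, (A,merge)→7750 …(+1); best=1450 via (C,hash)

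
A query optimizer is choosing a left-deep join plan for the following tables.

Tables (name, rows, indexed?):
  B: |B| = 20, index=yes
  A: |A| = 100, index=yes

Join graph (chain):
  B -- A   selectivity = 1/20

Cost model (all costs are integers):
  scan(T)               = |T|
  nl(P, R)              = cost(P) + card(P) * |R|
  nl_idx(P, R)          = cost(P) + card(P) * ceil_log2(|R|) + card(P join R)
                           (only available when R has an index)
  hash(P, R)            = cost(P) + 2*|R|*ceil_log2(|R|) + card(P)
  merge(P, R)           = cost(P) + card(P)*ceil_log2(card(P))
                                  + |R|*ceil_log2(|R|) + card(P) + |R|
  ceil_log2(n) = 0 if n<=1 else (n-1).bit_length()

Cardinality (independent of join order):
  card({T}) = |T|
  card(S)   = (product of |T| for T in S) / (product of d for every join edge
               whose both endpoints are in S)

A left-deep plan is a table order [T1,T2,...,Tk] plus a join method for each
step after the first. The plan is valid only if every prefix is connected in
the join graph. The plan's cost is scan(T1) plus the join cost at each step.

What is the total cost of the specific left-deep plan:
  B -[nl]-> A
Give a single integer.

2020

step 1: scan B: cost=20, card=20
step 2: join A via nl
    card(P join A) = 20*100/(20) = 100
    cost = 20 + 20*100 = 2020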